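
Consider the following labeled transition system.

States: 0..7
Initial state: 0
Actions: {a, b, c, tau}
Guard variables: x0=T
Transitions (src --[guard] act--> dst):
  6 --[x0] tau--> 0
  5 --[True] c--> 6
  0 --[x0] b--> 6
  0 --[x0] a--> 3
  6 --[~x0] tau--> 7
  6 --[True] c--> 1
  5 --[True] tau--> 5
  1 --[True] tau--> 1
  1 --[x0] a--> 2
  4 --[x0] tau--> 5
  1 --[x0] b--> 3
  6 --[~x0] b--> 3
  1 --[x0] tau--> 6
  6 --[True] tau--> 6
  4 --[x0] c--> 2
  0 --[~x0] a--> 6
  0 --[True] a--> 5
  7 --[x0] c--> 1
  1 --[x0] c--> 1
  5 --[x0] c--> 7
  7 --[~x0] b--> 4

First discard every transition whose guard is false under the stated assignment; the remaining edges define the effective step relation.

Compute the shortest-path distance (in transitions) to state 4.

Answer: UNREACHABLE

Working:
Breadth-first toward 4:
  L0 = {0}
  L1 = {3,5,6}
  L2 = {1,7}
  L3 = {2}
4 never appears.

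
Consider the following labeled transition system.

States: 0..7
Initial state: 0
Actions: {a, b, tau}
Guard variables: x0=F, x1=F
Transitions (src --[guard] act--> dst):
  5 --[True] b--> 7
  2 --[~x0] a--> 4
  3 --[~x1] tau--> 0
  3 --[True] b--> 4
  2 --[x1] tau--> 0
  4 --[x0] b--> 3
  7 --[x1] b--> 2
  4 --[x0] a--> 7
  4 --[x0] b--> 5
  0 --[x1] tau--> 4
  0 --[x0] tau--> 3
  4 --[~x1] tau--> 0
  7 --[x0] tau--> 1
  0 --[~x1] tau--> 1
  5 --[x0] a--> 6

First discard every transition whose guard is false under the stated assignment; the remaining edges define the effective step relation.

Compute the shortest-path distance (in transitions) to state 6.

Answer: UNREACHABLE

Analysis:
Layered search for 6:
  depth 0: {0}
  depth 1: {1}
6 never appears.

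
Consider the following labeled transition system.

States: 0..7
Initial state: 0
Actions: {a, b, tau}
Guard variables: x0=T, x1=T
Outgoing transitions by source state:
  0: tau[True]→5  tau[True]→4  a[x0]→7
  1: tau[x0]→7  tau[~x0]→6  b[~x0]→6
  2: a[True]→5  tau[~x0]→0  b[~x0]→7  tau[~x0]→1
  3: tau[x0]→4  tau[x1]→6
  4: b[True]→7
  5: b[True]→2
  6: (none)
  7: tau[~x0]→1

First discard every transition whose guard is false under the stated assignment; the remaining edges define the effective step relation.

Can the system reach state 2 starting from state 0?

Answer: REACHABLE

Analysis:
9 transition(s) survive guard evaluation.
Layer 0: {0}
Layer 1: {4,5,7}  total {0,4,5,7}
Layer 2: {2}  total {0,2,4,5,7}
Reachable = {0,2,4,5,7}
trace reaching 2: tau·b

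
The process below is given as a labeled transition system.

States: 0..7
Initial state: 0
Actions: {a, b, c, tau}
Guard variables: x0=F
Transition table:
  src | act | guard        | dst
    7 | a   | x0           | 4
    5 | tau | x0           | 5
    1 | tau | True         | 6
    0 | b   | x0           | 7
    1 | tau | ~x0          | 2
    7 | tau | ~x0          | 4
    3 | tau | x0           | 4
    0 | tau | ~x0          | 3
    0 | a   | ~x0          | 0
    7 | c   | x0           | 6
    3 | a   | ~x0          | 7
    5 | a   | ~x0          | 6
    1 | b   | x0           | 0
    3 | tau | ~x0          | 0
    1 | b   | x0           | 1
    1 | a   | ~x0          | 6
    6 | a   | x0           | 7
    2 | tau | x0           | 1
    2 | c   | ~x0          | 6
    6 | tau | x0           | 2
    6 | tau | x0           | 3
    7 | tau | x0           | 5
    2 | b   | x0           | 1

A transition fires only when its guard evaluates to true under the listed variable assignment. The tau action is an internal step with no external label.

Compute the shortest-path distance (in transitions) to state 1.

Breadth-first toward 1:
  Layer 0: {0}
  Layer 1: {3}
  Layer 2: {7}
  Layer 3: {4}
1 never appears.

Answer: UNREACHABLE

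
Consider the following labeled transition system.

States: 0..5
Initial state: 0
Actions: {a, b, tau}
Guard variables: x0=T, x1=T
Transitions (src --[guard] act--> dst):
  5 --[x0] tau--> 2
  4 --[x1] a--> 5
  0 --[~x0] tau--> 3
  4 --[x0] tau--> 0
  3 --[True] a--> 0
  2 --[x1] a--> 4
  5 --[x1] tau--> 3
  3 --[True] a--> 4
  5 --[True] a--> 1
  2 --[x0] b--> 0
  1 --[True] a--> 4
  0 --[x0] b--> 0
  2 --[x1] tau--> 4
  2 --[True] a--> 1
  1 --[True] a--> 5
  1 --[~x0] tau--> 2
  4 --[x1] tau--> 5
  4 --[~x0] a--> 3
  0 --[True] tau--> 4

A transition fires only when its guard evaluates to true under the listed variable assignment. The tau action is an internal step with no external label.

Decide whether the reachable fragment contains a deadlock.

R = {0,1,2,3,4,5}
  0: b→0  tau→4  [deg 2]
  1: a→4  a→5  [deg 2]
  2: a→1  a→4  b→0  tau→4  [deg 4]
  3: a→0  a→4  [deg 2]
  4: a→5  tau→0  tau→5  [deg 3]
  5: a→1  tau→2  tau→3  [deg 3]

Answer: DEADLOCK-FREE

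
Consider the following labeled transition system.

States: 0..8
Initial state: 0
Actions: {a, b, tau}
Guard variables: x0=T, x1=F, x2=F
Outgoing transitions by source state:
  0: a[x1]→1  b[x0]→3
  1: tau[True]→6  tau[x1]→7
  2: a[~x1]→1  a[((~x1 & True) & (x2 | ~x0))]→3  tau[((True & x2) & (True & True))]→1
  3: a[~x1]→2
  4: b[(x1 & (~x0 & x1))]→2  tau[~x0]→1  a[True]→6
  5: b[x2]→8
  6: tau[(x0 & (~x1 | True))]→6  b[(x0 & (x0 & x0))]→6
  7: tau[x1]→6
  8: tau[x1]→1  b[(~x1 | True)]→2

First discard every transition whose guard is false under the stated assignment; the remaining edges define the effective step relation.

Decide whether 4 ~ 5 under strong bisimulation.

Refine partition for ~:
  round 0: {{0,1,2,3,4,5,6,7,8}}
  round 1: {{0,8},{1},{2,3,4},{5,7},{6}}
  round 2: {{0,8},{1},{2},{3},{4},{5,7},{6}}
  round 3: {{0},{1},{2},{3},{4},{5,7},{6},{8}}
8 equivalence class(es) (converged in 4)
4∈{4}, 5∈{5,7}

Answer: NOT BISIMILAR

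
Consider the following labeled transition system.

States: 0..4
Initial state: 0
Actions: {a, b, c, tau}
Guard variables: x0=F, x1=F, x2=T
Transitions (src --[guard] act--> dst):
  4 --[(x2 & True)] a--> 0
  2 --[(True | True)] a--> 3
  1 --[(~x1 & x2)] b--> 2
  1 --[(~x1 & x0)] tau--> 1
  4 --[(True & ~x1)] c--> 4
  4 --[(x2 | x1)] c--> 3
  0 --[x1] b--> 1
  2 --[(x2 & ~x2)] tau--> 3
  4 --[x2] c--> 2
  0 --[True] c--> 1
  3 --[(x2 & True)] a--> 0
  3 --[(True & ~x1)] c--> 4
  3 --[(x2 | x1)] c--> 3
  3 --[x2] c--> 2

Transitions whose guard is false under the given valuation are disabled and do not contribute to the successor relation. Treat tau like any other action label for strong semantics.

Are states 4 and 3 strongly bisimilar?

Refine partition for ~:
  round 0: {{0,1,2,3,4}}
  round 1: {{0},{1},{2},{3,4}}
Fixed point at round 2; 4 class(es).
class of 4: {3,4}; class of 3: {3,4}

Answer: BISIMILAR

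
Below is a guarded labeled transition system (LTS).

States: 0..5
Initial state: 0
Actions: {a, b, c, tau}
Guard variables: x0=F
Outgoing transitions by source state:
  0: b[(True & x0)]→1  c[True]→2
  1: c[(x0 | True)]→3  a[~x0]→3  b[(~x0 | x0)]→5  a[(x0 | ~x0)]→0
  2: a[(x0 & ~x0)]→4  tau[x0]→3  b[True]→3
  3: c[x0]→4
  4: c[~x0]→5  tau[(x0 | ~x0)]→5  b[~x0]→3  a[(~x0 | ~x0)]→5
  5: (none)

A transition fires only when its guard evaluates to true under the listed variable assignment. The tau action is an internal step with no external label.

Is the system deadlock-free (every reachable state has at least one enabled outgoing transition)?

Reach set: {0,2,3}
  0: c→2  [1 exit(s)]
  2: b→3  [1 exit(s)]
  3: ∅  [STUCK]
Path to 3: c·b

Answer: DEADLOCK at state 3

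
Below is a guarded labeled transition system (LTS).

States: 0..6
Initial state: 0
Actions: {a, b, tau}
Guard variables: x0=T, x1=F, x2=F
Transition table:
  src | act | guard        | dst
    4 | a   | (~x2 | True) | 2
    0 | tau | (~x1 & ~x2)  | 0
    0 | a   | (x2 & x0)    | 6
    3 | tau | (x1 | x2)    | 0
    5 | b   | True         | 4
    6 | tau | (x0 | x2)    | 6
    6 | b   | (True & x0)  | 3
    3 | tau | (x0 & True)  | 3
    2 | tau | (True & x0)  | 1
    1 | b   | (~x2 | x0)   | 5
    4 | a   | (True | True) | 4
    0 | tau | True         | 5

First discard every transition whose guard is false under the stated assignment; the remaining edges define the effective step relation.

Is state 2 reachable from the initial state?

Answer: REACHABLE

Analysis:
10 transition(s) survive guard evaluation.
Layer 0: {0}
Layer 1: {5}  total {0,5}
Layer 2: {4}  total {0,4,5}
Layer 3: {2}  total {0,2,4,5}
Layer 4: {1}  total {0,1,2,4,5}
Reachable = {0,1,2,4,5}
Path to 2: tau·b·a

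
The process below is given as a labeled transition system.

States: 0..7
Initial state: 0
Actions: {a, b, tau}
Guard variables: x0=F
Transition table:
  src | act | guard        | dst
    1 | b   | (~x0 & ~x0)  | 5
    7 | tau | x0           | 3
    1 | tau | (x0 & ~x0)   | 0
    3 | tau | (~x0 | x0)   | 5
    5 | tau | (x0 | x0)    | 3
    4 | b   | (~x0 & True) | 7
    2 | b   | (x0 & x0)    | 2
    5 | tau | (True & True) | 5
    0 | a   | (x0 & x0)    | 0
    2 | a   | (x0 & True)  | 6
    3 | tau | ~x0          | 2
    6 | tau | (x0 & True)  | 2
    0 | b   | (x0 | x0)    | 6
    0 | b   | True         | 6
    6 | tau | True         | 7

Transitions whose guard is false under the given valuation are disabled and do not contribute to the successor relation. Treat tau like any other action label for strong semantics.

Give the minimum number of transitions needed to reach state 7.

Breadth-first toward 7:
  L0 = {0}
  L1 = {6}
  L2 = {7}
first hit 7 at d=2 via b·tau

Answer: 2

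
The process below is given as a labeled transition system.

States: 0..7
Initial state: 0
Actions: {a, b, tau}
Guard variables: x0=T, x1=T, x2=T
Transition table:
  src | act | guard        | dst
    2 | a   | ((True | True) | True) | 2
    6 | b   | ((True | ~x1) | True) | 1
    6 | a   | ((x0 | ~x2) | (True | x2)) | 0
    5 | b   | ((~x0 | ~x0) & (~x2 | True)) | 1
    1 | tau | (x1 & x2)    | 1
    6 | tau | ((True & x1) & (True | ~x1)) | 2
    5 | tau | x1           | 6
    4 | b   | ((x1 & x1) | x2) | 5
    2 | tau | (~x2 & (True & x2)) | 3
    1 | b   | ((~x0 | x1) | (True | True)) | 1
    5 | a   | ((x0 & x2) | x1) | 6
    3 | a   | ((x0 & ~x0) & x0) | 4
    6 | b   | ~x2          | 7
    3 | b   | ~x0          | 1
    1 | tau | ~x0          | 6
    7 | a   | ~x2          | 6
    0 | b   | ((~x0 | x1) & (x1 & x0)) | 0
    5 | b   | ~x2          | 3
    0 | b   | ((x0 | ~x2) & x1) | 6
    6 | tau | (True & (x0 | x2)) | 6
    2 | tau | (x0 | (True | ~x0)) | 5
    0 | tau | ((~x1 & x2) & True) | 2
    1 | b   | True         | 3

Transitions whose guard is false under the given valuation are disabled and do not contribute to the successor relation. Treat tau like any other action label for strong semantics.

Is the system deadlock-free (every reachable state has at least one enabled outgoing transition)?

Answer: DEADLOCK at state 3

Trace:
Reach set: {0,1,2,3,5,6}
  0: b→0  b→6  [2 out]
  1: b→1  b→3  tau→1  [3 out]
  2: a→2  tau→5  [2 out]
  3: ∅  [no exit]
  5: a→6  tau→6  [2 out]
  6: a→0  b→1  tau→2  tau→6  [4 out]
trace reaching 3: b·b·b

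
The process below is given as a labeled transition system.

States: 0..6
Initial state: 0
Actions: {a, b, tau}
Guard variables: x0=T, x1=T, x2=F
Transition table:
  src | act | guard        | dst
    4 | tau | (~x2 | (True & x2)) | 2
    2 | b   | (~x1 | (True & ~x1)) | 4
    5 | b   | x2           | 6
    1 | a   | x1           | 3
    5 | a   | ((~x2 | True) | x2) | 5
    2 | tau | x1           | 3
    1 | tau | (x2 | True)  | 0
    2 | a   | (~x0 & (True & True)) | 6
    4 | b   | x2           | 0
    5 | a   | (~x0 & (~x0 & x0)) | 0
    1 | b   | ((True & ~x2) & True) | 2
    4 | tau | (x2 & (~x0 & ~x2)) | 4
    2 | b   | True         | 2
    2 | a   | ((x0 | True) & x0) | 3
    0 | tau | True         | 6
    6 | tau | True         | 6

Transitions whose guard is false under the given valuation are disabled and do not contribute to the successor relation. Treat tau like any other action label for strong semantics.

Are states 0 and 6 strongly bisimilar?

Answer: BISIMILAR

Analysis:
Refine partition for ~:
  round 0: {{0,1,2,3,4,5,6}}
  round 1: {{0,4,6},{1,2},{3},{5}}
  round 2: {{0,6},{1},{2},{3},{4},{5}}
stable after 3 split(s): 6 block(s)
[0]={0,6}  [6]={0,6}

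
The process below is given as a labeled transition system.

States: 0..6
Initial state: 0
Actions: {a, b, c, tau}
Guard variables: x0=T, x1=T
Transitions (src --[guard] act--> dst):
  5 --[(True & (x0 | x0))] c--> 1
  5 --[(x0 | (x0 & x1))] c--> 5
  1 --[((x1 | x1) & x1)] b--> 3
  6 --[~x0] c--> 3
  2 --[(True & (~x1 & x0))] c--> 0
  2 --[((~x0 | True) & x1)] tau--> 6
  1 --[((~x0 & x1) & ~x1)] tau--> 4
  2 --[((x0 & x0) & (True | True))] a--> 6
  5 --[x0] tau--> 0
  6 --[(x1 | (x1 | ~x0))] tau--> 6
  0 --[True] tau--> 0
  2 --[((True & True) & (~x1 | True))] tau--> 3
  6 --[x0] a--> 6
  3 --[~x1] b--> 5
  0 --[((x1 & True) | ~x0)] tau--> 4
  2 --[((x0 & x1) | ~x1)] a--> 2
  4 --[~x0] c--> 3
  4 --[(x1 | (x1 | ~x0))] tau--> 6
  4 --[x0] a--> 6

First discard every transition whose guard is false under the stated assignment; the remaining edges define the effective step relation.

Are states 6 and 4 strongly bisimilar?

Answer: BISIMILAR

Analysis:
Refine partition for ~:
  P[0] = {{0,1,2,3,4,5,6}}
  P[1] = {{0},{1},{2,4,6},{3},{5}}
  P[2] = {{0},{1},{2},{3},{4,6},{5}}
6 equivalence class(es) (converged in 3)
6∈{4,6}, 4∈{4,6}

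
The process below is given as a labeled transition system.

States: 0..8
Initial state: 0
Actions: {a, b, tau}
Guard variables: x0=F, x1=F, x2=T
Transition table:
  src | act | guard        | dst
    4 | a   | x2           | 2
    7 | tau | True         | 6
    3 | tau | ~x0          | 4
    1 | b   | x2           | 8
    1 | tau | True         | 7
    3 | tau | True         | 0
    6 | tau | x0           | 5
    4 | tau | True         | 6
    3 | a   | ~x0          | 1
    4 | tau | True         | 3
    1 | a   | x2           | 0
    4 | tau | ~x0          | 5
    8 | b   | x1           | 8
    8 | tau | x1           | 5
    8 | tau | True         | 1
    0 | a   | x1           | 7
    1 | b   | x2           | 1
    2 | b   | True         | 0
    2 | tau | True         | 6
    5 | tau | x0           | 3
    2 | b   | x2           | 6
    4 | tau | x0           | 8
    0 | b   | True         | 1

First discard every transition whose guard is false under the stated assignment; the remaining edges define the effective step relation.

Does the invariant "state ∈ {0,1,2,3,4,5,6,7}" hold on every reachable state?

Allowed set {0,1,2,3,4,5,6,7}
Reachable = {0,1,6,7,8}
  0: ok
  1: ok
  6: ok
  7: ok
  8: VIOLATES
witness against invariant: b·b → 8

Answer: INVARIANT VIOLATED at state 8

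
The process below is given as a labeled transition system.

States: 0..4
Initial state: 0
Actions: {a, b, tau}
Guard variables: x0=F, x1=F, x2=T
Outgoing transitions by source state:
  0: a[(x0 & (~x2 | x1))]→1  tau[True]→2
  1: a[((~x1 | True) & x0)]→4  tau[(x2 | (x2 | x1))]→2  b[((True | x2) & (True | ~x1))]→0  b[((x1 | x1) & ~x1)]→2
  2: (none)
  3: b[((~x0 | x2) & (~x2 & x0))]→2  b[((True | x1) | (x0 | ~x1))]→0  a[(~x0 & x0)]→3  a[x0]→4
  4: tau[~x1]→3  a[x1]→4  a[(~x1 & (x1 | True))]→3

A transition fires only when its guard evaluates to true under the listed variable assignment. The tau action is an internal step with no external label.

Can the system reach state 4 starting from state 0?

Answer: UNREACHABLE

Trace:
Guard filter leaves 6 enabled edge(s).
Layer 0: {0}
Layer 1: {2}  total {0,2}
R = {0,2}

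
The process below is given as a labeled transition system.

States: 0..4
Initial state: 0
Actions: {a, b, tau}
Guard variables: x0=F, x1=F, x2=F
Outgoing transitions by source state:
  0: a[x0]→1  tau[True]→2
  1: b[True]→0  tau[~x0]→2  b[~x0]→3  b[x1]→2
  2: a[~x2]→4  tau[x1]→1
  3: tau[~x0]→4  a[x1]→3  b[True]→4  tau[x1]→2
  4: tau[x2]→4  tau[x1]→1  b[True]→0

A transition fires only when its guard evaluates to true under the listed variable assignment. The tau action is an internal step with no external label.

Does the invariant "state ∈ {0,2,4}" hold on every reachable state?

Answer: INVARIANT HOLDS

Working:
Inv-set: {0,2,4}
R = {0,2,4}
  0: safe
  2: safe
  4: safe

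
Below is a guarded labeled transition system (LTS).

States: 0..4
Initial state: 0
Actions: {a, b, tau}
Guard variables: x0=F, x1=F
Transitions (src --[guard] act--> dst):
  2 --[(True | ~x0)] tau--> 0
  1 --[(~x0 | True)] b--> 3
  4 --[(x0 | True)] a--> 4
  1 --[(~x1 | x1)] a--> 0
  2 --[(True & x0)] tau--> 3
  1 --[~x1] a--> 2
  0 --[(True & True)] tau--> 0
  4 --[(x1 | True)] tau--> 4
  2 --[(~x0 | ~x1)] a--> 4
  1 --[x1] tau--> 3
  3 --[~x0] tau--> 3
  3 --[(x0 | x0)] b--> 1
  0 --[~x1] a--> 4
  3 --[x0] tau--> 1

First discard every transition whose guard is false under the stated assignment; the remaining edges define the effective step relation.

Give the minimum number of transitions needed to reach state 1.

Layered search for 1:
  Layer 0: {0}
  Layer 1: {4}
1 never appears.

Answer: UNREACHABLE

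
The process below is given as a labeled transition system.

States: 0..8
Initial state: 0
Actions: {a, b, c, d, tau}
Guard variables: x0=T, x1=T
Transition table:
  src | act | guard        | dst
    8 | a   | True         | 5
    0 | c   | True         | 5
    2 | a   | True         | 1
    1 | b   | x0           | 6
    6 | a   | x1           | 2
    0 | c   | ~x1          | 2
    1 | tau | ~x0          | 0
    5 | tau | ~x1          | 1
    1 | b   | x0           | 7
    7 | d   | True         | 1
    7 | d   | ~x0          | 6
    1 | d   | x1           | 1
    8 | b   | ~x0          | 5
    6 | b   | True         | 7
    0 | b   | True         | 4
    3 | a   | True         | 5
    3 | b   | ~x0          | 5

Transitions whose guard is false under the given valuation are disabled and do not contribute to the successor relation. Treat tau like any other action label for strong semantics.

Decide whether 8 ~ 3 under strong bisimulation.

Refine partition for ~:
  round 0: {{0,1,2,3,4,5,6,7,8}}
  round 1: {{0},{1},{2,3,8},{4,5},{6},{7}}
  round 2: {{0},{1},{2},{3,8},{4,5},{6},{7}}
7 equivalence class(es) (converged in 3)
8∈{3,8}, 3∈{3,8}

Answer: BISIMILAR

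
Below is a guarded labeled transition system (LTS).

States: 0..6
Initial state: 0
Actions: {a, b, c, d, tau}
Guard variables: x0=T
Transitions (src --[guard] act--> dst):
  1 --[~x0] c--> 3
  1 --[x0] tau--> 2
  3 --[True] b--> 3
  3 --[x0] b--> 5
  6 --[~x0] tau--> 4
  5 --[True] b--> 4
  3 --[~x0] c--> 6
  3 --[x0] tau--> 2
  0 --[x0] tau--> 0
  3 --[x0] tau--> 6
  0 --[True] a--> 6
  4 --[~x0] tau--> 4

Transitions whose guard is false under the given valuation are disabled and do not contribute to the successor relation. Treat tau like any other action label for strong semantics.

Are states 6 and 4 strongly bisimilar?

Compute ~ classes (split until stable):
  P[0] = {{0,1,2,3,4,5,6}}
  P[1] = {{0},{1},{2,4,6},{3},{5}}
5 equivalence class(es) (converged in 2)
class of 6: {2,4,6}; class of 4: {2,4,6}

Answer: BISIMILAR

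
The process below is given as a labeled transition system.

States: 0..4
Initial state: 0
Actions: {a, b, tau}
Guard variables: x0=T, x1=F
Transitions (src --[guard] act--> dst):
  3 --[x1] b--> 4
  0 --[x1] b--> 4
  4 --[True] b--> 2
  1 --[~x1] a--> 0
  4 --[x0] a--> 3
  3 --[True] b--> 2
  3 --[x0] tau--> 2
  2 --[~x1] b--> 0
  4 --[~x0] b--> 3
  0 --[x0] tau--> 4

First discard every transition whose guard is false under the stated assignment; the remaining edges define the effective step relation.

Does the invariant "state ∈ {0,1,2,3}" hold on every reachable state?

Inv-set: {0,1,2,3}
R = {0,2,3,4}
  0: ok
  2: ok
  3: ok
  4: outside
reach 4 via tau — violates

Answer: INVARIANT VIOLATED at state 4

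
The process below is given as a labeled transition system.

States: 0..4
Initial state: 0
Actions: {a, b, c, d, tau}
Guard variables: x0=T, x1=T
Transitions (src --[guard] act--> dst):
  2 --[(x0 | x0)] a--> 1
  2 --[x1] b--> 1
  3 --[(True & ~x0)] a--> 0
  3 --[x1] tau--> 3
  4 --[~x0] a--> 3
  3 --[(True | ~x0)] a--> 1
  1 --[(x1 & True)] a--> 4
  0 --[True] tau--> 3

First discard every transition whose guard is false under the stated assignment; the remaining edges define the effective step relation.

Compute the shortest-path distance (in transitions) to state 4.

Answer: 3

Analysis:
Breadth-first toward 4:
  L0 = {0}
  L1 = {3}
  L2 = {1}
  L3 = {4}
depth(4)=3, e.g. tau·a·a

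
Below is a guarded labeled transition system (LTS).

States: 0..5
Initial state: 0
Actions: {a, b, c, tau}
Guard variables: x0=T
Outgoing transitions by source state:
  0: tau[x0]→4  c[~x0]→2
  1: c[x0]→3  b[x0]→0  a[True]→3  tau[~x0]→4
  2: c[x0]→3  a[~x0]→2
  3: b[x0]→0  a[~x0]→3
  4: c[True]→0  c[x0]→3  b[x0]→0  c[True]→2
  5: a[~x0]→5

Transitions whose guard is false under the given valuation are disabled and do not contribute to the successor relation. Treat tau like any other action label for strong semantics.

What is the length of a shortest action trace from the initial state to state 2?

Breadth-first toward 2:
  L0 = {0}
  L1 = {4}
  L2 = {2,3}
first hit 2 at d=2 via tau·c

Answer: 2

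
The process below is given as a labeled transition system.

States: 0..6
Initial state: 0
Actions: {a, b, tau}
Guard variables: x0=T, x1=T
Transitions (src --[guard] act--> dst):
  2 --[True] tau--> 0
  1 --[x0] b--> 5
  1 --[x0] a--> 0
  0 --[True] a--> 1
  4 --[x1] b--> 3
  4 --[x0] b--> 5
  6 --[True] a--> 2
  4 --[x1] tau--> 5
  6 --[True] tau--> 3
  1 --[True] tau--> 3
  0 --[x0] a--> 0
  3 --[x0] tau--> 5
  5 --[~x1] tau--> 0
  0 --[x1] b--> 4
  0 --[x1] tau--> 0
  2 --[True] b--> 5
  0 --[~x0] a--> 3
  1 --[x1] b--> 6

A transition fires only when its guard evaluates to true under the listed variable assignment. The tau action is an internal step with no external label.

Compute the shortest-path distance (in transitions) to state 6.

Answer: 2

Analysis:
Breadth-first toward 6:
  L0 = {0}
  L1 = {1,4}
  L2 = {3,5,6}
depth(6)=2, e.g. a·b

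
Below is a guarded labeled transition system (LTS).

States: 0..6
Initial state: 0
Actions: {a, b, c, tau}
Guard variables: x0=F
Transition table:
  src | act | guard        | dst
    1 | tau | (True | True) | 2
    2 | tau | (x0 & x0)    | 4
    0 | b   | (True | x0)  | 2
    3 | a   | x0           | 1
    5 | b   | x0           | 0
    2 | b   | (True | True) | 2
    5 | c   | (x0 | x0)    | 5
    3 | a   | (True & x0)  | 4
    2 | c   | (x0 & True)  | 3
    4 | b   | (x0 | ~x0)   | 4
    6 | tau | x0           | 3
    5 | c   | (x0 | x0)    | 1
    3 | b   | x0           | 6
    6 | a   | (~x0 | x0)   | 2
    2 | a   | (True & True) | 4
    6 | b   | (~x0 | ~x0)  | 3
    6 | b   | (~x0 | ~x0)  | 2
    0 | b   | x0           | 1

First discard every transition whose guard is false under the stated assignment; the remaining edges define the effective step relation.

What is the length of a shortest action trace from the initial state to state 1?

Answer: UNREACHABLE

Trace:
Breadth-first toward 1:
  Layer 0: {0}
  Layer 1: {2}
  Layer 2: {4}
1 never appears.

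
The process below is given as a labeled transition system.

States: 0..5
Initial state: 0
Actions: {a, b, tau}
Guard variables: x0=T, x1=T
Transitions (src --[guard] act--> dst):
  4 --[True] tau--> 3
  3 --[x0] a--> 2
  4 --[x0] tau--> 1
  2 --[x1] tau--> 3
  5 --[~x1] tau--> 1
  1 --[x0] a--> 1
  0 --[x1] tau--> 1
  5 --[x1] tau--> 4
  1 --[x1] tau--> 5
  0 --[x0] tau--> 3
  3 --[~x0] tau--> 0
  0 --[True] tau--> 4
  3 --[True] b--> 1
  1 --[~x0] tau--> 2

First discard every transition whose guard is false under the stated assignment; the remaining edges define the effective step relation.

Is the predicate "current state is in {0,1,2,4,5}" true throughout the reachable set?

Allowed set {0,1,2,4,5}
R = {0,1,2,3,4,5}
  0: ok
  1: ok
  2: ok
  3: ✗ unsafe
  4: ok
  5: ok
witness against invariant: tau → 3

Answer: INVARIANT VIOLATED at state 3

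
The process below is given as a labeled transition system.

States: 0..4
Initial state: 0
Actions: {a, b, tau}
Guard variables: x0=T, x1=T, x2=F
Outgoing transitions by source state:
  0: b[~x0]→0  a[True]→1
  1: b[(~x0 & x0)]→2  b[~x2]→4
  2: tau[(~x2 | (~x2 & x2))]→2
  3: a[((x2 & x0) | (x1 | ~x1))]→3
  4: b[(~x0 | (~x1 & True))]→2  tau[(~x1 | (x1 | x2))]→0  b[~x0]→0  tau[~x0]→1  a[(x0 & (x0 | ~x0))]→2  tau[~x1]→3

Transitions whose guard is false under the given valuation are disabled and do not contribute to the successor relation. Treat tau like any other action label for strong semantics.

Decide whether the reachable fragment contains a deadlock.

R = {0,1,2,4}
  0: a→1  [1 exit(s)]
  1: b→4  [1 exit(s)]
  2: tau→2  [1 exit(s)]
  4: a→2  tau→0  [2 exit(s)]

Answer: DEADLOCK-FREE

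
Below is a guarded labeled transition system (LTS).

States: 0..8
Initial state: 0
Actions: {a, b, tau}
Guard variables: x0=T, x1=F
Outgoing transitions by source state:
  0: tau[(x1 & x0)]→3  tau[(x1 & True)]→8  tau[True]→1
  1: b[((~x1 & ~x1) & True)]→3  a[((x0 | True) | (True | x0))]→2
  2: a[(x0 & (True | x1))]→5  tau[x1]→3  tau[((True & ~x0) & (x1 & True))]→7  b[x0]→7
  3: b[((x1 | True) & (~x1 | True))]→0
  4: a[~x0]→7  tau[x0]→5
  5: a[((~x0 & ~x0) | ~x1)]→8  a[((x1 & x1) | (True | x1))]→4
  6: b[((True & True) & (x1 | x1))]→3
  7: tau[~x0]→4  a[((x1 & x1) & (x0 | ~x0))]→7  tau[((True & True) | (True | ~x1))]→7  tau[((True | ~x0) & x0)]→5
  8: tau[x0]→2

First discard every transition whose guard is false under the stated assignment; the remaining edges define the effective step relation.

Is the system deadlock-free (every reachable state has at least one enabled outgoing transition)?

Answer: DEADLOCK-FREE

Trace:
R = {0,1,2,3,4,5,7,8}
  0: tau→1  [1 out]
  1: a→2  b→3  [2 out]
  2: a→5  b→7  [2 out]
  3: b→0  [1 out]
  4: tau→5  [1 out]
  5: a→4  a→8  [2 out]
  7: tau→5  tau→7  [2 out]
  8: tau→2  [1 out]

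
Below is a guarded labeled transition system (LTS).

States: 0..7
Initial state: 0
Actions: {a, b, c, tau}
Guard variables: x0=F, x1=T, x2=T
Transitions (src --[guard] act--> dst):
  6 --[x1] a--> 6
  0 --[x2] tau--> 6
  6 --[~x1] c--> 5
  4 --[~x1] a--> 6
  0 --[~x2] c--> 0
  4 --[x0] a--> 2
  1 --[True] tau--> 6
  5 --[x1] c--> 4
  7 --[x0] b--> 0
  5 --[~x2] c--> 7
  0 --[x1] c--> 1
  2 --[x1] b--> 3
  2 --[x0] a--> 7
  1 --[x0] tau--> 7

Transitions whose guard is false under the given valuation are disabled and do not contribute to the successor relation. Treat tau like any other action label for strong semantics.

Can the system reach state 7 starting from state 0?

Guard filter leaves 6 enabled edge(s).
Layer 0: {0}
Layer 1: {1,6}  total {0,1,6}
R = {0,1,6}

Answer: UNREACHABLE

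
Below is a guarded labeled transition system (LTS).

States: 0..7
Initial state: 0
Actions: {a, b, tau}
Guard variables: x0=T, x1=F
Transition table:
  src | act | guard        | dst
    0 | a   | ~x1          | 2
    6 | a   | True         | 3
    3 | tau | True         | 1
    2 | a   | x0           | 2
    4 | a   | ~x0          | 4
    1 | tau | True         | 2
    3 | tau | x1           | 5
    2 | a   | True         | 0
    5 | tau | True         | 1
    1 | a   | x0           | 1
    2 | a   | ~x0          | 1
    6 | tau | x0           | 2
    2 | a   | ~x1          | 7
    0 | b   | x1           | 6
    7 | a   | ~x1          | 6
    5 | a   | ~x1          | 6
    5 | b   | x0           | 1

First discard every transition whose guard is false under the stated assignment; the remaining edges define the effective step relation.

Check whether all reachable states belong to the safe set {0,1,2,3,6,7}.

Safe = {0,1,2,3,6,7}
R = {0,1,2,3,6,7}
  0: safe
  1: safe
  2: safe
  3: safe
  6: safe
  7: safe

Answer: INVARIANT HOLDS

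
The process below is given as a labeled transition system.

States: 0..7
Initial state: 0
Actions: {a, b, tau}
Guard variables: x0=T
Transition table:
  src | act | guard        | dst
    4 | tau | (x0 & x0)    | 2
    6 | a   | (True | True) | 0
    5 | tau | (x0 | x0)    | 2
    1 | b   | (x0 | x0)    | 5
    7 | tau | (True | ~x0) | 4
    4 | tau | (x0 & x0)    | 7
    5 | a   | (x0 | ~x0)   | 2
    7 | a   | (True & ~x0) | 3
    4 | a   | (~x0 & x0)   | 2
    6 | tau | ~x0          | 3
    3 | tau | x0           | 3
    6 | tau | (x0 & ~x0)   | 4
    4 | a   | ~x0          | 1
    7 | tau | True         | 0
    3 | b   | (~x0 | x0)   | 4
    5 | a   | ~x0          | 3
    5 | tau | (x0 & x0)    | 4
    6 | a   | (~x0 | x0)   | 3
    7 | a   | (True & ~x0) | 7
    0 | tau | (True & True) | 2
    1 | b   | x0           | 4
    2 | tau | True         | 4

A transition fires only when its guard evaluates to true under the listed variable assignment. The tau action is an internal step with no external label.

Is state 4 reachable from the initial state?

Answer: REACHABLE

Analysis:
15 transition(s) survive guard evaluation.
Layer 0: {0}
Layer 1: {2}  cumulative {0,2}
Layer 2: {4}  cumulative {0,2,4}
Layer 3: {7}  cumulative {0,2,4,7}
Reach set: {0,2,4,7}
witness 4: tau·tau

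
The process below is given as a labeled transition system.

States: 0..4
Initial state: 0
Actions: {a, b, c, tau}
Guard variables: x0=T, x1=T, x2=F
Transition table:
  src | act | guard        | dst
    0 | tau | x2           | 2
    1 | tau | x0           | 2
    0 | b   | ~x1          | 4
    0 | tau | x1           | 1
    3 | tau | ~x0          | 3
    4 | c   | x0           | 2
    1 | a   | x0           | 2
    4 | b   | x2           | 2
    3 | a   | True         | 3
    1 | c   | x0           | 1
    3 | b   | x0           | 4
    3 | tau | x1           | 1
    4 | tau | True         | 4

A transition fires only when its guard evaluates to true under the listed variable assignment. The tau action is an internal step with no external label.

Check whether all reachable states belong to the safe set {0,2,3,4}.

Allowed set {0,2,3,4}
R = {0,1,2}
  0: ✓
  1: outside
  2: ✓
witness against invariant: tau → 1

Answer: INVARIANT VIOLATED at state 1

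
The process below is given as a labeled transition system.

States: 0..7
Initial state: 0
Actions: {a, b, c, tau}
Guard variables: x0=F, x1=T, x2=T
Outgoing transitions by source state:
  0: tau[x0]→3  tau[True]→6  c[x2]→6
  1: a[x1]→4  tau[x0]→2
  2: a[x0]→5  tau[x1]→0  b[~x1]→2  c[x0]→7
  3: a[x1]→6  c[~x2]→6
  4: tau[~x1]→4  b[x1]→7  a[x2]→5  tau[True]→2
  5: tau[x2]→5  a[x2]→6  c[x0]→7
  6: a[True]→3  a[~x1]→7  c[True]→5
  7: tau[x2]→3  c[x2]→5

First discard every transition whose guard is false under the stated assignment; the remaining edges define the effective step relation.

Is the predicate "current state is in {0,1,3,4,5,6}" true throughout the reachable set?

Answer: INVARIANT HOLDS

Working:
Safe = {0,1,3,4,5,6}
Reach set: {0,3,5,6}
  0: ✓
  3: ✓
  5: ✓
  6: ✓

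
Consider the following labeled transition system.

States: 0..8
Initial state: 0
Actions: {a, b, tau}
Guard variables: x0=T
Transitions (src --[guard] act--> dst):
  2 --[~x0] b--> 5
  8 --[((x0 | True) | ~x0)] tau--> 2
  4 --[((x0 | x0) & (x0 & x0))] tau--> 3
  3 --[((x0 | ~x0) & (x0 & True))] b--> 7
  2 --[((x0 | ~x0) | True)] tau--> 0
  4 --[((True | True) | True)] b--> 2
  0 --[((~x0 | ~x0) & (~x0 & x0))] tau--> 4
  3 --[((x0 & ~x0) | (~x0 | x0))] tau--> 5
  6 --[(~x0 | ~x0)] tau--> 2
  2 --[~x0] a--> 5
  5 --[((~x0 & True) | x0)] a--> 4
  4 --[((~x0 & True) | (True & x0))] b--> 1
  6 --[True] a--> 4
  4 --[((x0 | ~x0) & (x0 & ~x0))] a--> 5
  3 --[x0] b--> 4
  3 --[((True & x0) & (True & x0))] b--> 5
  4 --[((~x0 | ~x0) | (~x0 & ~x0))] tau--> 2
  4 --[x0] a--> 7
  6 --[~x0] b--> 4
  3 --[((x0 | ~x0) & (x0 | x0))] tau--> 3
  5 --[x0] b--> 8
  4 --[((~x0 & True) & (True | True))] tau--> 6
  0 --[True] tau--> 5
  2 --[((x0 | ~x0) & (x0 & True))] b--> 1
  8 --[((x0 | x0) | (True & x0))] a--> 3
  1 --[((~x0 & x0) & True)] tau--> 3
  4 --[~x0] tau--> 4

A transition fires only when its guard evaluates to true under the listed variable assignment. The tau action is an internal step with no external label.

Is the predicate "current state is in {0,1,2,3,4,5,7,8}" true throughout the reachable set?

Allowed set {0,1,2,3,4,5,7,8}
Reach set: {0,1,2,3,4,5,7,8}
  0: ok
  1: ok
  2: ok
  3: ok
  4: ok
  5: ok
  7: ok
  8: ok

Answer: INVARIANT HOLDS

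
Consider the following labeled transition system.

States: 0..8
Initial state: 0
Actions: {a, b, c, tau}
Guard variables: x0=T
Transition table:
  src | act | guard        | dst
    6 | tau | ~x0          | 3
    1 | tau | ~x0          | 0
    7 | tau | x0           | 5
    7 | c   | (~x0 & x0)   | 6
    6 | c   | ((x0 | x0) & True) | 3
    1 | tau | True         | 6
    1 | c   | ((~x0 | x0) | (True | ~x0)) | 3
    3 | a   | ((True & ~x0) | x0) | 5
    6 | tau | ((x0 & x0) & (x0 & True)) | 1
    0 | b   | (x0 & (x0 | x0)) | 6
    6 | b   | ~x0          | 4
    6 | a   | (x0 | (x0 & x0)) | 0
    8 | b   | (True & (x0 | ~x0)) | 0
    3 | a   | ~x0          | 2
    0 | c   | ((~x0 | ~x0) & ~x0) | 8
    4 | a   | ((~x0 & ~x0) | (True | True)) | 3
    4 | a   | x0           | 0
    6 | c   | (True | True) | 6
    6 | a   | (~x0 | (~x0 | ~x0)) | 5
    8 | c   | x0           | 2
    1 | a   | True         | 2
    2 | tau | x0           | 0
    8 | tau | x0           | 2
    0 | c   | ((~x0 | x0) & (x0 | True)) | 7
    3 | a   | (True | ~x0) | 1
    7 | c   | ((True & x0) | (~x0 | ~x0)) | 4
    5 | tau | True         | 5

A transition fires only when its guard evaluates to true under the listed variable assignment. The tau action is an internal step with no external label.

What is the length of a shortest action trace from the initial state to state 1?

BFS to 1:
  depth 0: {0}
  depth 1: {6,7}
  depth 2: {1,3,4,5}
first hit 1 at d=2 via b·tau

Answer: 2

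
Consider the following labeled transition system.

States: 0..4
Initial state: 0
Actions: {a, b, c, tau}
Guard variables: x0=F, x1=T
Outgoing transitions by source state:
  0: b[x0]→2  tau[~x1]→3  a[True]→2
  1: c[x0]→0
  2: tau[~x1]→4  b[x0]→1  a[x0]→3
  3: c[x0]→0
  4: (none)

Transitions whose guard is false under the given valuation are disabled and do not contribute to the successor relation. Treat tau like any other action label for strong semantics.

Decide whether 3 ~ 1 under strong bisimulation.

Compute ~ classes (split until stable):
  P[0] = {{0,1,2,3,4}}
  P[1] = {{0},{1,2,3,4}}
stable after 2 split(s): 2 block(s)
3∈{1,2,3,4}, 1∈{1,2,3,4}

Answer: BISIMILAR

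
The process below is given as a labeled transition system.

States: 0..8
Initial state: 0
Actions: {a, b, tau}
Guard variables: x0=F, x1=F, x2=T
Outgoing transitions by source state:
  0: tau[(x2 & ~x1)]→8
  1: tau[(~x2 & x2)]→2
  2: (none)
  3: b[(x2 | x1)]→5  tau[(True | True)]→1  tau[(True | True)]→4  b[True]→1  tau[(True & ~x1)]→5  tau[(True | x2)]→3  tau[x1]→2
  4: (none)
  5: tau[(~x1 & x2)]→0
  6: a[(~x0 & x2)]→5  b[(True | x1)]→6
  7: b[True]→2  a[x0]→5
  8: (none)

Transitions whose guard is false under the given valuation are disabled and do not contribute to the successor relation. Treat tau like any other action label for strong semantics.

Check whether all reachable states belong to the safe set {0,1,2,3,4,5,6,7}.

Inv-set: {0,1,2,3,4,5,6,7}
R = {0,8}
  0: ✓
  8: VIOLATES
witness against invariant: tau → 8

Answer: INVARIANT VIOLATED at state 8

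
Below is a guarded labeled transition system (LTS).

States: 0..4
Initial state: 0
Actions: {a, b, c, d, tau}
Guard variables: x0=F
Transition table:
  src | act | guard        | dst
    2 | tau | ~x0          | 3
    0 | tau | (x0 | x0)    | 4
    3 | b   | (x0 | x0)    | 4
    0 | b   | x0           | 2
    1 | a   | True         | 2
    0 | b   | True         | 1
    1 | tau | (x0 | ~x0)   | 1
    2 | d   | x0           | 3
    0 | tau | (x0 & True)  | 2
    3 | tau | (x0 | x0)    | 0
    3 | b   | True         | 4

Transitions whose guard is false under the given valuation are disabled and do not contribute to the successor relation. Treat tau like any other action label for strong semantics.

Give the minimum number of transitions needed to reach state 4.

Breadth-first toward 4:
  Layer 0: {0}
  Layer 1: {1}
  Layer 2: {2}
  Layer 3: {3}
  Layer 4: {4}
4 enters at depth 4; path b·a·tau·b

Answer: 4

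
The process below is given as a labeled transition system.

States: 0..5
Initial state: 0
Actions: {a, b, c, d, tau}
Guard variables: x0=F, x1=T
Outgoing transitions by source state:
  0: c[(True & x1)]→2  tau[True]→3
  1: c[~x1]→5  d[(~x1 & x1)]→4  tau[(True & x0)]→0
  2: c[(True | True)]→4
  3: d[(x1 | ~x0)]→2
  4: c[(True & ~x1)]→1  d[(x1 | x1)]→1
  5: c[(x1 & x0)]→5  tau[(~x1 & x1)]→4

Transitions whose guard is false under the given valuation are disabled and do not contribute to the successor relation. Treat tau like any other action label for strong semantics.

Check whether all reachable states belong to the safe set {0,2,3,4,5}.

Answer: INVARIANT VIOLATED at state 1

Trace:
Inv-set: {0,2,3,4,5}
Reachable = {0,1,2,3,4}
  0: ✓
  1: ✗ unsafe
  2: ✓
  3: ✓
  4: ✓
counterexample path to 1: c·c·d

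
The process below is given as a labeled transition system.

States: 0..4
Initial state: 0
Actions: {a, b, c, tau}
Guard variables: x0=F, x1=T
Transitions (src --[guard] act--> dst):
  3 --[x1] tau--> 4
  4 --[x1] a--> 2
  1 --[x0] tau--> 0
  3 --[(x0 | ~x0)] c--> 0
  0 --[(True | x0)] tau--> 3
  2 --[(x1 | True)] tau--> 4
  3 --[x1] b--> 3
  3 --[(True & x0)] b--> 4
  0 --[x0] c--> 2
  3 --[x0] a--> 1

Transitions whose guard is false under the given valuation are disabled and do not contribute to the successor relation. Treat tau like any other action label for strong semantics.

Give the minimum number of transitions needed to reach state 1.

Answer: UNREACHABLE

Working:
BFS to 1:
  depth 0: {0}
  depth 1: {3}
  depth 2: {4}
  depth 3: {2}
1 never appears.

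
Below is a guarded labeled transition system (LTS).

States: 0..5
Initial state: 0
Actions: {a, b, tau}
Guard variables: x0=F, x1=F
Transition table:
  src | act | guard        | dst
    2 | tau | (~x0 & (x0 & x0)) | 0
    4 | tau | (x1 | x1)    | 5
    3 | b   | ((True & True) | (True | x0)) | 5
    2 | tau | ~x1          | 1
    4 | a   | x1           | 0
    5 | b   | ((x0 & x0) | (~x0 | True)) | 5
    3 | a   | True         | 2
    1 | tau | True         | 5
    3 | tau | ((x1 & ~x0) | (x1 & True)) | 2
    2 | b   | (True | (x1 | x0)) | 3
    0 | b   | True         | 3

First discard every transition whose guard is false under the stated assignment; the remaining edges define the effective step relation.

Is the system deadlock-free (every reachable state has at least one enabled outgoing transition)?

Answer: DEADLOCK-FREE

Trace:
Reach set: {0,1,2,3,5}
  0: b→3  [deg 1]
  1: tau→5  [deg 1]
  2: b→3  tau→1  [deg 2]
  3: a→2  b→5  [deg 2]
  5: b→5  [deg 1]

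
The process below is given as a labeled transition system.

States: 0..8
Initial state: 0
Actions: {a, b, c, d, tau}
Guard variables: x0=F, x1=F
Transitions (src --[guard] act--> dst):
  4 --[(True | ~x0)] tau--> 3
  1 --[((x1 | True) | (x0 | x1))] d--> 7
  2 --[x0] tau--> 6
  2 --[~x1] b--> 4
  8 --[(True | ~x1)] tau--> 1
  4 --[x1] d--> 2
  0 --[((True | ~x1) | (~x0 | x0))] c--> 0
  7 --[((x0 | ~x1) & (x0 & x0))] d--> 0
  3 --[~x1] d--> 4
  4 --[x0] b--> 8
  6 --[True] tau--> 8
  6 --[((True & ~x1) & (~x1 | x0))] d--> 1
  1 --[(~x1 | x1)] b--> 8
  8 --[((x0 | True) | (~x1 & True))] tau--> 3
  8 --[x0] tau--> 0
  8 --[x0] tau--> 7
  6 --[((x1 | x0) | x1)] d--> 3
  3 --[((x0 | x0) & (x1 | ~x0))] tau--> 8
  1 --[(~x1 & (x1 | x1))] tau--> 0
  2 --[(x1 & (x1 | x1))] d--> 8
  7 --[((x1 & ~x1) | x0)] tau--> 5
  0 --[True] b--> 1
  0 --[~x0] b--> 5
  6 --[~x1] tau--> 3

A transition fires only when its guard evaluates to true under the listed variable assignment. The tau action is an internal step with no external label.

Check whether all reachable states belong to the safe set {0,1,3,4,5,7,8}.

Safe = {0,1,3,4,5,7,8}
Reachable = {0,1,3,4,5,7,8}
  0: ok
  1: ok
  3: ok
  4: ok
  5: ok
  7: ok
  8: ok

Answer: INVARIANT HOLDS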